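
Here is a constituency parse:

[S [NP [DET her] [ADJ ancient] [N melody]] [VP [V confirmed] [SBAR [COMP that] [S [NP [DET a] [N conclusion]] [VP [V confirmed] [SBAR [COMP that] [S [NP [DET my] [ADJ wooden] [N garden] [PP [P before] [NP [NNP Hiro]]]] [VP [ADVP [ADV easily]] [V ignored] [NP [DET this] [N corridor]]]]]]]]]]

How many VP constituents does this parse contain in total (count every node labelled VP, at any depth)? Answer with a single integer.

3

The VP constituents are: [VP confirmed that a conclusion confirmed that my wooden garden before Hiro easily ignored this corridor]; [VP confirmed that my wooden garden before Hiro easily ignored this corridor]; [VP easily ignored this corridor]. Total: 3.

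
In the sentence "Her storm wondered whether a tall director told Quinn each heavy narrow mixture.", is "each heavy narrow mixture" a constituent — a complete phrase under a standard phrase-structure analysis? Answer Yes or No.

These words form the whole noun phrase headed by "mixture", so yes — one constituent.

Yes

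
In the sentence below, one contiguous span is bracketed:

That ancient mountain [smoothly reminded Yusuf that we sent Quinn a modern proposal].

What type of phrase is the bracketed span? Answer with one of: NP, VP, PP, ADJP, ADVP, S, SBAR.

VP

"reminded" is the head of the bracketed span, so the span is a verb phrase: VP.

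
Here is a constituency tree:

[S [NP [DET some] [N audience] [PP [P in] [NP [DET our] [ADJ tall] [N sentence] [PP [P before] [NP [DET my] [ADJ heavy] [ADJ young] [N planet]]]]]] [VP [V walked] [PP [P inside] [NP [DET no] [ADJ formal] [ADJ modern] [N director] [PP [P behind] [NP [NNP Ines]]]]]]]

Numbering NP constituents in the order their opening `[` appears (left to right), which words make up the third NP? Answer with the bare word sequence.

The NP opening brackets appear, in order, over: "some audience in our tall sentence before my heavy young planet"; "our tall sentence before my heavy young planet"; "my heavy young planet"; "no formal modern director behind Ines"; "Ines". The third one spans "my heavy young planet".

my heavy young planet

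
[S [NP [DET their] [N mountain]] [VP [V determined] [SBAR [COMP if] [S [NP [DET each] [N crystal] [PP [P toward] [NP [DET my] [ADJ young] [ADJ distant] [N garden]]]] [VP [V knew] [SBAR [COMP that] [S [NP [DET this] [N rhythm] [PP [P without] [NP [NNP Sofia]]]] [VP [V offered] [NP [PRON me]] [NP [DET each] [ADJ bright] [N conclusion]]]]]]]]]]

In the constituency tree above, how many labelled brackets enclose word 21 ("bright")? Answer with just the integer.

10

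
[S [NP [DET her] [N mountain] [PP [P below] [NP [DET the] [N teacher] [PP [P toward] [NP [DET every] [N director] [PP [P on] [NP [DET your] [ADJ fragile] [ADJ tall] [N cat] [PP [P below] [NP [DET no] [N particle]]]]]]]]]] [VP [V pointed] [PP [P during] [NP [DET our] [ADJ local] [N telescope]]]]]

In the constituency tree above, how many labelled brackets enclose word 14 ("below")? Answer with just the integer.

10

Path from the root down to the word: S → NP → PP → NP → PP → NP → PP → NP → PP → P. That is 10 enclosing brackets.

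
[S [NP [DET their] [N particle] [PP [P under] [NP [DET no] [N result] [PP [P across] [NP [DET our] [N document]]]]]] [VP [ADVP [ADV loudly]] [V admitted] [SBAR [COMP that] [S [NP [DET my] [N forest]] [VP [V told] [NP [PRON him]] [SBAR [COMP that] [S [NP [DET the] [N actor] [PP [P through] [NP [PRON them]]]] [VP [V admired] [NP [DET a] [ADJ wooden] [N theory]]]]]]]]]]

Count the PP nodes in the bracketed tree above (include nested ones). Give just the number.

Listing each PP by its span: [PP under no result across our document]; [PP across our document]; [PP through them] — that makes 3.

3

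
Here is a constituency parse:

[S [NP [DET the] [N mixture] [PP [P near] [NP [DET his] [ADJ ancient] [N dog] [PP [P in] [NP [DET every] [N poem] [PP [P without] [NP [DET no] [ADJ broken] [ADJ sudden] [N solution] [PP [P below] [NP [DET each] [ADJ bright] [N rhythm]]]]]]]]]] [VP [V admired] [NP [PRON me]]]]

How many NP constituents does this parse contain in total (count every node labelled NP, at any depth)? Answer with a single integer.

6

The NP constituents are: [NP the mixture near his ancient dog in every poem without no broken sudden solution below each bright rhythm]; [NP his ancient dog in every poem without no broken sudden solution below each bright rhythm]; [NP every poem without no broken sudden solution below each bright rhythm]; [NP no broken sudden solution below each bright rhythm]; [NP each bright rhythm]; [NP me]. Total: 6.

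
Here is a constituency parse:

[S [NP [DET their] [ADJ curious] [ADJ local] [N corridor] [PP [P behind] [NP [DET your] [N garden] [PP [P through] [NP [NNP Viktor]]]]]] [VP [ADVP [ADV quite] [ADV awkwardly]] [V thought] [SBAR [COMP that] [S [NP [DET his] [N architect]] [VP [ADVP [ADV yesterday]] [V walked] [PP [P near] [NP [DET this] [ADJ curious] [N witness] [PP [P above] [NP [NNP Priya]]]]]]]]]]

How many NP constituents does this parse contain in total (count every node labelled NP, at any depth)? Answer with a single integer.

6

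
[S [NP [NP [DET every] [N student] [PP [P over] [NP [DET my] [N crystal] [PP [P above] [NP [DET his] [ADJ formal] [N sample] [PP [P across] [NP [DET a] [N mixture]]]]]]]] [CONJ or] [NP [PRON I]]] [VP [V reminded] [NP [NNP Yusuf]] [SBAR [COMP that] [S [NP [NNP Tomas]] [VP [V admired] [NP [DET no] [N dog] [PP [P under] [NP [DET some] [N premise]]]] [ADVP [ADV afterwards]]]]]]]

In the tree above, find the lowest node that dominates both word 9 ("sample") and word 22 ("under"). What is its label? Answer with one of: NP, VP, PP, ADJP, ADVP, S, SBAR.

S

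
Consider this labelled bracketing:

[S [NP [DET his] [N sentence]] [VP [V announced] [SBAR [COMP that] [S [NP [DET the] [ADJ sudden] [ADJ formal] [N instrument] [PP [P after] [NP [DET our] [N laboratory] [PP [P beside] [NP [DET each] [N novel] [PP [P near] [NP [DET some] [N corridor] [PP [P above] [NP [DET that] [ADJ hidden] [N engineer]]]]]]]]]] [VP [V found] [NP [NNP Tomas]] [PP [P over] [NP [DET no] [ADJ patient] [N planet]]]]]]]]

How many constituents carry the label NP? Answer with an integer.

The NP constituents are: [NP his sentence]; [NP the sudden formal instrument after our laboratory beside each novel near some corridor above that hidden engineer]; [NP our laboratory beside each novel near some corridor above that hidden engineer]; [NP each novel near some corridor above that hidden engineer]; [NP some corridor above that hidden engineer]; [NP that hidden engineer] …. Total: 8.

8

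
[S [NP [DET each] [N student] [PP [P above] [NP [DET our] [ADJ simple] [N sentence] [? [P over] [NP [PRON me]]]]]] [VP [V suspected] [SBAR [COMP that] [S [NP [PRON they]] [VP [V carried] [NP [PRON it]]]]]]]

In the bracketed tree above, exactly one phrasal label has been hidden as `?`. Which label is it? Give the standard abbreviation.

Looking at what the `?` directly dominates — P 'over', NP — this is a prepositional phrase (PP).

PP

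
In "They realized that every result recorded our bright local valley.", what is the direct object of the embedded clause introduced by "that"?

"recorded" heads the VP of the embedded clause introduced by "that", and "our bright local valley" is its direct object.

our bright local valley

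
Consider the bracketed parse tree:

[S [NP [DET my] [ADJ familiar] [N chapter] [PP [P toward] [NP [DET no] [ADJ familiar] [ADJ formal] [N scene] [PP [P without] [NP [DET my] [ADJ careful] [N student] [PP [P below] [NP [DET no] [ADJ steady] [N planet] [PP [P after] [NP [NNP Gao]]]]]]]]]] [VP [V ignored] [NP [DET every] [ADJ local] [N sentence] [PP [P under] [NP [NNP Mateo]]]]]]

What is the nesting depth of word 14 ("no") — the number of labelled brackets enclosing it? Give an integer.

Path from the root down to the word: S → NP → PP → NP → PP → NP → PP → NP → DET. That is 9 enclosing brackets.

9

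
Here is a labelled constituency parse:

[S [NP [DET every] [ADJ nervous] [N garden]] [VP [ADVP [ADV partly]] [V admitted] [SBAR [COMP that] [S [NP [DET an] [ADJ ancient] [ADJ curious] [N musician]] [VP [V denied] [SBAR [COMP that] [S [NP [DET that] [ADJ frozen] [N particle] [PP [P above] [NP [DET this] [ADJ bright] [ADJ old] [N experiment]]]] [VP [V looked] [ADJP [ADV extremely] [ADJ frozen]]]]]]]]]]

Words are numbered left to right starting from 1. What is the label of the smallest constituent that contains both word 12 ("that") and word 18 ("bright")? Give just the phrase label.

Word 12 lies under S → VP → SBAR → S → VP → SBAR → COMP; word 18 lies under S → VP → SBAR → S → VP → SBAR → S → NP → PP → NP → ADJ. The lowest shared node is the SBAR.

SBAR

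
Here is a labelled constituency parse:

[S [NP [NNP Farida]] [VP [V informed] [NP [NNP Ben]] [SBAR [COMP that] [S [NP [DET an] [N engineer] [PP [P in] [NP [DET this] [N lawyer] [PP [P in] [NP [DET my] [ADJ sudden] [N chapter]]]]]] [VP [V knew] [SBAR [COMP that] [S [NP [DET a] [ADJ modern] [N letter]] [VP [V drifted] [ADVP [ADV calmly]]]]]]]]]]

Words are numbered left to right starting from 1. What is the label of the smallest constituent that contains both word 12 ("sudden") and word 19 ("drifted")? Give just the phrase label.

S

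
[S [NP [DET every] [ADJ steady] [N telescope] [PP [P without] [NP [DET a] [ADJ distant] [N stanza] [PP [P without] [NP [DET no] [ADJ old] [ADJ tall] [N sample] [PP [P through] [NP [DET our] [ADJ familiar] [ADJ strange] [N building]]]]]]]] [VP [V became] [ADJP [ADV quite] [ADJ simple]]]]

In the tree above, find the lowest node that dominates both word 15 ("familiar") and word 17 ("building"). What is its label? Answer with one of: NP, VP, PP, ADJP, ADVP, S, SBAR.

Both words fall inside [NP our familiar strange building] (words 14–17), and no smaller constituent contains them both. Label: NP.

NP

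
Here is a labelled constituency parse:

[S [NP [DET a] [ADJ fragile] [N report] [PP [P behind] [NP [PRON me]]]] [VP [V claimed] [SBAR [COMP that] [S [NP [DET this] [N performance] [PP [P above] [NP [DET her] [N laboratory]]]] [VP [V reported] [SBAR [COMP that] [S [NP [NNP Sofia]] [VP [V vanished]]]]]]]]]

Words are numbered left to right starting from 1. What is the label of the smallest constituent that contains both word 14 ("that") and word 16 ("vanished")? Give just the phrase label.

SBAR

The smallest bracket enclosing both words is [SBAR that Sofia vanished], so the label is SBAR.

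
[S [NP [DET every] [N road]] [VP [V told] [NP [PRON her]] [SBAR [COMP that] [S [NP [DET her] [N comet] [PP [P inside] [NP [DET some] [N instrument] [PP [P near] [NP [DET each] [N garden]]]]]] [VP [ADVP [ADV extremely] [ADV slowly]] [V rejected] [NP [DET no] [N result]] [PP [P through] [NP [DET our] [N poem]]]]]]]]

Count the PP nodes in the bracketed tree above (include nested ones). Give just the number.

The PP constituents are: [PP inside some instrument near each garden]; [PP near each garden]; [PP through our poem]. Total: 3.

3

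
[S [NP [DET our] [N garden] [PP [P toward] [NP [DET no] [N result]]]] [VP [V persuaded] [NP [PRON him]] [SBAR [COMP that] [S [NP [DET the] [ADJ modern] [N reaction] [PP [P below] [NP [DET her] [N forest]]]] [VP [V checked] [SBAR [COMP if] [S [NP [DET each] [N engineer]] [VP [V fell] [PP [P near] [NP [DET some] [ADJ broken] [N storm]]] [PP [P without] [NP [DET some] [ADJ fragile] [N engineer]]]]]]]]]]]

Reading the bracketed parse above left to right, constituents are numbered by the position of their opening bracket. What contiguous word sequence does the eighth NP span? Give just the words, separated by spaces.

some fragile engineer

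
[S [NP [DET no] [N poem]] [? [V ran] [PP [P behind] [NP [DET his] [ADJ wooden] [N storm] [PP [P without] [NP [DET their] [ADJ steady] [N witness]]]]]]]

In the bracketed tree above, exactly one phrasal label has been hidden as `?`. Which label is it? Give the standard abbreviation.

The `?` node immediately contains: V 'ran', PP. That is the internal structure of a verb phrase, so the label is VP.

VP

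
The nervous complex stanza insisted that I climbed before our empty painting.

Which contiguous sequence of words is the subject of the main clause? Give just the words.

the nervous complex stanza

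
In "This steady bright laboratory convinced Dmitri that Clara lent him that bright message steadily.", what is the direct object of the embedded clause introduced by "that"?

Within the embedded clause introduced by "that", the direct object of "lent" is "that bright message".

that bright message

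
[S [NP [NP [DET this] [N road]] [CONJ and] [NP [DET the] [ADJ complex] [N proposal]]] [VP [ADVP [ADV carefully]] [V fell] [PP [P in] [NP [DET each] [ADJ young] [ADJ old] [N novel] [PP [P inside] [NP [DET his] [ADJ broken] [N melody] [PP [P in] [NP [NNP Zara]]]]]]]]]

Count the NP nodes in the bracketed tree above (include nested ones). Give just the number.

The NP constituents are: [NP this road and the complex proposal]; [NP this road]; [NP the complex proposal]; [NP each young old novel inside his broken melody in Zara]; [NP his broken melody in Zara]; [NP Zara]. Total: 6.

6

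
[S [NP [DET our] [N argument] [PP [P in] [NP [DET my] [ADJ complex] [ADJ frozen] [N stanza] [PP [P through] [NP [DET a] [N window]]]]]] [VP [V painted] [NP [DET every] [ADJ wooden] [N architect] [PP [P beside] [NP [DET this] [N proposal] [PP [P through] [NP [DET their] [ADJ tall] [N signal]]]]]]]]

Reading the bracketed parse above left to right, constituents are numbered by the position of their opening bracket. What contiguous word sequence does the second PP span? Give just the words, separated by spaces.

through a window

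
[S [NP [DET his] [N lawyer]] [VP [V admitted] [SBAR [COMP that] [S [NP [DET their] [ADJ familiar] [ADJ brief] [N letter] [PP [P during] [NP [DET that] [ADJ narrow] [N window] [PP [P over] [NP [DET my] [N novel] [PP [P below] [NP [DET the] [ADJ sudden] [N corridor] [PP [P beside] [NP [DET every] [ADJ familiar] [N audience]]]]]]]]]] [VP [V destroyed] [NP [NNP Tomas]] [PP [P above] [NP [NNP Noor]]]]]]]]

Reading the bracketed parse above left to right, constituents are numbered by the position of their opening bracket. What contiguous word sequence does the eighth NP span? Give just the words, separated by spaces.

Noor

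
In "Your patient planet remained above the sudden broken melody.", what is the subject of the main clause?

The subject of the main clause is the NP immediately before the verb "remained": "your patient planet".

your patient planet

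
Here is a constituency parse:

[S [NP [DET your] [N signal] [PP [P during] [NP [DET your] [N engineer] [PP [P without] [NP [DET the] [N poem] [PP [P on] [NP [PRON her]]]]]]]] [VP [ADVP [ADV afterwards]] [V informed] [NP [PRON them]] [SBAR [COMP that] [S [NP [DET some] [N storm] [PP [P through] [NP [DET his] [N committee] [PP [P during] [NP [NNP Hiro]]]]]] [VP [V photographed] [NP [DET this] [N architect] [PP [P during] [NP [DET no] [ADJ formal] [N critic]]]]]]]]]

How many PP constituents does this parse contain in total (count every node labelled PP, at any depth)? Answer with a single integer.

6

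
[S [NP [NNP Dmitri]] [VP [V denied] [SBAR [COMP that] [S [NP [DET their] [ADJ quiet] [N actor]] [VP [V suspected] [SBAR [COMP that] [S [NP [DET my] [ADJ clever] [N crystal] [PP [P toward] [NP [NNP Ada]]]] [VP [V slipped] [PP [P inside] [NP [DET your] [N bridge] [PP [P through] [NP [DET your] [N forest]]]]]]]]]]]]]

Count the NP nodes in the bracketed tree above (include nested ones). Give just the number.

6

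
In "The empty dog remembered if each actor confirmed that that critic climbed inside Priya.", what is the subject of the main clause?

the empty dog

In the main clause the verb is "remembered"; the NP preceding it, "the empty dog", is the subject.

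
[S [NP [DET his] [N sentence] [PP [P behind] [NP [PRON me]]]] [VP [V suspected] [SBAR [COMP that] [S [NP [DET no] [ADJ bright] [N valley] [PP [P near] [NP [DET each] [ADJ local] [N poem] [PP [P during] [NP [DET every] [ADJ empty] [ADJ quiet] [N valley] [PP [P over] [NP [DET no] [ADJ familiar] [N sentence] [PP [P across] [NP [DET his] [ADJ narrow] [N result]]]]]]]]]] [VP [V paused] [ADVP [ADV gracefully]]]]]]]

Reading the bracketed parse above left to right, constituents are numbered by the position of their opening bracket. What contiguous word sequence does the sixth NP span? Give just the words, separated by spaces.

In left-to-right order the NP constituents are "his sentence behind me"; "me"; "no bright valley near each local poem during every empty quiet valley over no familiar sentence across his narrow result"; "each local poem during every empty quiet valley over no familiar sentence across his narrow result"; "every empty quiet valley over no familiar sentence across his narrow result"; "no familiar sentence across his narrow result"; "his narrow result". Number 6 is "no familiar sentence across his narrow result".

no familiar sentence across his narrow result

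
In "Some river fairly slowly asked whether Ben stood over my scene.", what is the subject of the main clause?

some river

The subject of the main clause is the NP immediately before the verb "asked": "some river".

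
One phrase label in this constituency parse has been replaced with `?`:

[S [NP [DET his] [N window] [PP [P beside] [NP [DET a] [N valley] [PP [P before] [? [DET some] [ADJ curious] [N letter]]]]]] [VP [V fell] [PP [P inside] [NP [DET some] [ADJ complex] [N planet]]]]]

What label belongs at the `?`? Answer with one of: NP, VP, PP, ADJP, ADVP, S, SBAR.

Looking at what the `?` directly dominates — DET 'some', ADJ 'curious', N 'letter' — this is a noun phrase (NP).

NP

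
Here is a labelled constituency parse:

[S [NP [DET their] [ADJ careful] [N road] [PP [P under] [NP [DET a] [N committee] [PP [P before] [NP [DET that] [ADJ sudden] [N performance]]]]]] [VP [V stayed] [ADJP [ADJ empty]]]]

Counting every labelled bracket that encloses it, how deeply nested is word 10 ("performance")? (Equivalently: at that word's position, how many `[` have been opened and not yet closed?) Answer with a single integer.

Path from the root down to the word: S → NP → PP → NP → PP → NP → N. That is 7 enclosing brackets.

7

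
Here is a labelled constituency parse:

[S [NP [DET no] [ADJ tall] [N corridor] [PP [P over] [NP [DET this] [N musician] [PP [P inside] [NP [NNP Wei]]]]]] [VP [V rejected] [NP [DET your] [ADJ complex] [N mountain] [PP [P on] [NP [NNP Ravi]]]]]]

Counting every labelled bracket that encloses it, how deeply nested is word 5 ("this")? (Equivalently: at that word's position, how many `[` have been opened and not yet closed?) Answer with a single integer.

5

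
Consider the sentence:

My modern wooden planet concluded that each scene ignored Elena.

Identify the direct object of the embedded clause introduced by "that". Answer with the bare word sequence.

Elena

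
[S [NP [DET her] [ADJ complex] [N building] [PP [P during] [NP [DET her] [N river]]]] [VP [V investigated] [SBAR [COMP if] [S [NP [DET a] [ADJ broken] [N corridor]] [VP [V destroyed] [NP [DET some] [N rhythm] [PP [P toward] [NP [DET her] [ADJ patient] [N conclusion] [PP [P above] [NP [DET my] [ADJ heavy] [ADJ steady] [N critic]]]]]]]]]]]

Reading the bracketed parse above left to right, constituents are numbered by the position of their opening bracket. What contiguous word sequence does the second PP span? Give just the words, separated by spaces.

In left-to-right order the PP constituents are "during her river"; "toward her patient conclusion above my heavy steady critic"; "above my heavy steady critic". Number 2 is "toward her patient conclusion above my heavy steady critic".

toward her patient conclusion above my heavy steady critic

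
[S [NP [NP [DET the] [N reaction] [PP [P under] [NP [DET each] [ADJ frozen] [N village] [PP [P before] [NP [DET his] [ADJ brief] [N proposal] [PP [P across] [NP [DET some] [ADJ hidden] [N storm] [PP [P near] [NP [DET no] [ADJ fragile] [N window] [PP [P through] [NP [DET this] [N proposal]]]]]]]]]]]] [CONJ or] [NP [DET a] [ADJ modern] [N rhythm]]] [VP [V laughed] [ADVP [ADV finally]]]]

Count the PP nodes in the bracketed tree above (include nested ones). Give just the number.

5

The PP constituents are: [PP under each frozen village before his brief proposal across some hidden storm near no fragile window through this proposal]; [PP before his brief proposal across some hidden storm near no fragile window through this proposal]; [PP across some hidden storm near no fragile window through this proposal]; [PP near no fragile window through this proposal]; [PP through this proposal]. Total: 5.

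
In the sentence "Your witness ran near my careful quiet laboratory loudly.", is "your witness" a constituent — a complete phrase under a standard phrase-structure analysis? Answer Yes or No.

Yes

These words form the whole noun phrase headed by "witness", so yes — one constituent.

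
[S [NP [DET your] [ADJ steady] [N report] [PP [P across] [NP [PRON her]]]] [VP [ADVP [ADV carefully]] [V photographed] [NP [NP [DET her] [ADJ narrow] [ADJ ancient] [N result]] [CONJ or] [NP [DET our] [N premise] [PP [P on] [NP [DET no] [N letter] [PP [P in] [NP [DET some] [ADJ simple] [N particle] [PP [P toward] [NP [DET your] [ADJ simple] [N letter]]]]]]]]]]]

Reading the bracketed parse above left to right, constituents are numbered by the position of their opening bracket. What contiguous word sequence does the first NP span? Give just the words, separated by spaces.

your steady report across her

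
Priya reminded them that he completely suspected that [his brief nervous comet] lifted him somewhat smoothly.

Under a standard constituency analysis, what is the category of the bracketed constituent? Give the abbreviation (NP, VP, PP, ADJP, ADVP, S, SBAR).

NP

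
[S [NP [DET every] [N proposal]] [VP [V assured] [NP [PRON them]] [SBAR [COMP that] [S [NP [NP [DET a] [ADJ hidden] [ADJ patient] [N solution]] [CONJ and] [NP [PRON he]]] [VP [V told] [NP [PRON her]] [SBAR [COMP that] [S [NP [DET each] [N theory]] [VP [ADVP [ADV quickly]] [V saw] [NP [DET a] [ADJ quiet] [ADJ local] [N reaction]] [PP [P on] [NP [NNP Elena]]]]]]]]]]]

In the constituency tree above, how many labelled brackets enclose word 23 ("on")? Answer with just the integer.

10

The word sits inside P, which is inside PP, inside VP, inside S, inside SBAR, inside VP, inside S, inside SBAR, inside VP, inside S — 10 brackets in all.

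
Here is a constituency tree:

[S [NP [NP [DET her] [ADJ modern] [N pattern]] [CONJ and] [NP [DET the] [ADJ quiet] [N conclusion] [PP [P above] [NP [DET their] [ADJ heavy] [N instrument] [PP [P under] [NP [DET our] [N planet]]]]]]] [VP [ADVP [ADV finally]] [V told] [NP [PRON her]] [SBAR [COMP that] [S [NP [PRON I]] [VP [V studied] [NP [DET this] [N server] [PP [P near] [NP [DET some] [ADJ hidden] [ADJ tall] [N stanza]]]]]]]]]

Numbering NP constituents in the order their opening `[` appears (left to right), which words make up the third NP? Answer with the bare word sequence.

The NP opening brackets appear, in order, over: "her modern pattern and the quiet conclusion above their heavy instrument under our planet"; "her modern pattern"; "the quiet conclusion above their heavy instrument under our planet"; "their heavy instrument under our planet"; "our planet"; "her"; "I"; "this server near some hidden tall stanza"; "some hidden tall stanza". The third one spans "the quiet conclusion above their heavy instrument under our planet".

the quiet conclusion above their heavy instrument under our planet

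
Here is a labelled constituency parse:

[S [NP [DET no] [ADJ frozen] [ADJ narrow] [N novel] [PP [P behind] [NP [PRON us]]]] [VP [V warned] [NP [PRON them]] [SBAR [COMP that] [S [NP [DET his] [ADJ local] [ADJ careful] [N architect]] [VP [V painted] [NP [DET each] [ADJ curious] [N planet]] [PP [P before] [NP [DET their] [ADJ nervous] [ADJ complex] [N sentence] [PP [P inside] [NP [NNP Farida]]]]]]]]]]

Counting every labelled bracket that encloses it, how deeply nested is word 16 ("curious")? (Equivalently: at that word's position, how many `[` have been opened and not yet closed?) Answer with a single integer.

7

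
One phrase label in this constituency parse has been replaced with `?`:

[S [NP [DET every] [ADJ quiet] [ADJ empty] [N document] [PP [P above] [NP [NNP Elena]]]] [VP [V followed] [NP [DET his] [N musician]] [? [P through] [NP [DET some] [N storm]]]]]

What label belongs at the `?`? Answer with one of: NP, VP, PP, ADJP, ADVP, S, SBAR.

PP

The `?` node immediately contains: P 'through', NP. That is the internal structure of a prepositional phrase, so the label is PP.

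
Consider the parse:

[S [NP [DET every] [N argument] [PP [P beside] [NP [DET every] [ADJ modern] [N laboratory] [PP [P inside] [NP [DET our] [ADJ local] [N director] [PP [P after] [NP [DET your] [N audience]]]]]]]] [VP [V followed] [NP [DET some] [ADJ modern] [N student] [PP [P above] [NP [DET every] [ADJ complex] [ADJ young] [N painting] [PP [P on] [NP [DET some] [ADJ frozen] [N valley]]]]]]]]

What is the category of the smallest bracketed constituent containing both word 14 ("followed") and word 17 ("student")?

VP

Both words fall inside [VP followed some modern student above every complex young painting on some frozen valley] (words 14–26), and no smaller constituent contains them both. Label: VP.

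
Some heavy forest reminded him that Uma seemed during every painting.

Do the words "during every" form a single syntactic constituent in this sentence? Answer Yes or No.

No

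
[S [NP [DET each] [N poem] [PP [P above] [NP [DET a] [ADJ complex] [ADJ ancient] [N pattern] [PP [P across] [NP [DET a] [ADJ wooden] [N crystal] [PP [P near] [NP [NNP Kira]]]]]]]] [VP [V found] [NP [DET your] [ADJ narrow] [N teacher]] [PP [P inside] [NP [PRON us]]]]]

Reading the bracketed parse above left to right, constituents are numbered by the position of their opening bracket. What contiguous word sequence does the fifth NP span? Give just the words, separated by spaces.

your narrow teacher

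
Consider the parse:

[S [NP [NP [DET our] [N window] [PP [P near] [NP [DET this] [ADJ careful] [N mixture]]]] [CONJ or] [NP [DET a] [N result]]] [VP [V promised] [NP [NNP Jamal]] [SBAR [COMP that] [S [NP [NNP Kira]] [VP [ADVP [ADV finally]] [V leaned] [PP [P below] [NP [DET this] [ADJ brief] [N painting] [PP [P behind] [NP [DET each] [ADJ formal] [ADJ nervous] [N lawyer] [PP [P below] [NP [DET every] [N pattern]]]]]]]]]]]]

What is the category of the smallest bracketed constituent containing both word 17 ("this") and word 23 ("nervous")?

NP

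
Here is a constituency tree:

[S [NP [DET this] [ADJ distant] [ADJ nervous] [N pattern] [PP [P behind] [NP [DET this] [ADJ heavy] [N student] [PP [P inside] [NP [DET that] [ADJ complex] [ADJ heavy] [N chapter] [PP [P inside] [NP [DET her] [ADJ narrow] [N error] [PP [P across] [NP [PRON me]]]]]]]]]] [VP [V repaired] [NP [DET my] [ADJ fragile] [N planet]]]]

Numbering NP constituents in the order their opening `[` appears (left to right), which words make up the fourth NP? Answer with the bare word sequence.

The NP opening brackets appear, in order, over: "this distant nervous pattern behind this heavy student inside that complex heavy chapter inside her narrow error across me"; "this heavy student inside that complex heavy chapter inside her narrow error across me"; "that complex heavy chapter inside her narrow error across me"; "her narrow error across me"; "me"; "my fragile planet". The fourth one spans "her narrow error across me".

her narrow error across me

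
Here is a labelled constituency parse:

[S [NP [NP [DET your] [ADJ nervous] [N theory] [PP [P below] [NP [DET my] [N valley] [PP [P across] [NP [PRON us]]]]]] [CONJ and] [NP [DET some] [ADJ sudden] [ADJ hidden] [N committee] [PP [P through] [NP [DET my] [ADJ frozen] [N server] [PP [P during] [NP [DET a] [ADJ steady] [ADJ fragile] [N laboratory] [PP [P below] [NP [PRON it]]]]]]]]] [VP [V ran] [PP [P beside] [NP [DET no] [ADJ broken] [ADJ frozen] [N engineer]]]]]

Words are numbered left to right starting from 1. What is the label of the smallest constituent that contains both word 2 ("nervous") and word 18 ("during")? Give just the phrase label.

NP

Word 2 lies under S → NP → NP → ADJ; word 18 lies under S → NP → NP → PP → NP → PP → P. The lowest shared node is the NP.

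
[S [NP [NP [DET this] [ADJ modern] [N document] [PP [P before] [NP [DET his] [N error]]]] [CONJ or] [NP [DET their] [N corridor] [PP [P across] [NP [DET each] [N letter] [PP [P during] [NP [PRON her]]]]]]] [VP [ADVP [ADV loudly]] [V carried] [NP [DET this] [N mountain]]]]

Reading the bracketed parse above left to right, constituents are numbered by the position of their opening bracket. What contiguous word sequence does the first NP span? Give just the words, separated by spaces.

this modern document before his error or their corridor across each letter during her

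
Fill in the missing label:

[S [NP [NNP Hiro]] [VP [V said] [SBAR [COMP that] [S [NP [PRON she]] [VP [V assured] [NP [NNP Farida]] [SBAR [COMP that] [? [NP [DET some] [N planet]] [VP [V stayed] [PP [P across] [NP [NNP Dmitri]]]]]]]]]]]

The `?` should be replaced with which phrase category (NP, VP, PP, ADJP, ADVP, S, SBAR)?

S

The `?` node immediately contains: NP, VP. That is the internal structure of a clause, so the label is S.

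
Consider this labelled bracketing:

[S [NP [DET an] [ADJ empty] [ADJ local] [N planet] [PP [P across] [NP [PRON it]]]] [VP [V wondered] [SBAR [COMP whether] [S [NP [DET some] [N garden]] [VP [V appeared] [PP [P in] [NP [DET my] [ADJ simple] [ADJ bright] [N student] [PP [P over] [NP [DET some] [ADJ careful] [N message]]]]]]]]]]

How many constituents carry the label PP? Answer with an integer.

Listing each PP by its span: [PP across it]; [PP in my simple bright student over some careful message]; [PP over some careful message] — that makes 3.

3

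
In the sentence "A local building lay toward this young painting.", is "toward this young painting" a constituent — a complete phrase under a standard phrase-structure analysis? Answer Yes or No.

Yes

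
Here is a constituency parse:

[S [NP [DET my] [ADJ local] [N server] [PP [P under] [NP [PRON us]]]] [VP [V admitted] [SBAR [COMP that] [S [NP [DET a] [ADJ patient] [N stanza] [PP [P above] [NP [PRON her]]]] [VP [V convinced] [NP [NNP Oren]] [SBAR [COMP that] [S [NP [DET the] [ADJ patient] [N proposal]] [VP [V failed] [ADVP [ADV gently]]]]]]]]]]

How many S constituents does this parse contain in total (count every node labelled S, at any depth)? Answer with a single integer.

Listing each S by its span: [S my local server under us admitted that a patient stanza above her convinced Oren that the patient proposal failed gently]; [S a patient stanza above her convinced Oren that the patient proposal failed gently]; [S the patient proposal failed gently] — that makes 3.

3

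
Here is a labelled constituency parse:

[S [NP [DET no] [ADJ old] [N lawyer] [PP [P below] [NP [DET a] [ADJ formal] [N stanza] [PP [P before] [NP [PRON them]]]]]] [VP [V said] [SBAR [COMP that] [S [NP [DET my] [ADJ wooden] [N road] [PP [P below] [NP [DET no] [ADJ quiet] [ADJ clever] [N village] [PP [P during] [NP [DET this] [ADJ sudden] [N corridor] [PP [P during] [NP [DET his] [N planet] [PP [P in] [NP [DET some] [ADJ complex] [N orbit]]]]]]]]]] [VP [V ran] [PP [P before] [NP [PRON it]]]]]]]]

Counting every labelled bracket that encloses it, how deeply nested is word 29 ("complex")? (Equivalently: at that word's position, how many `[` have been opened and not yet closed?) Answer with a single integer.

Path from the root down to the word: S → VP → SBAR → S → NP → PP → NP → PP → NP → PP → NP → PP → NP → ADJ. That is 14 enclosing brackets.

14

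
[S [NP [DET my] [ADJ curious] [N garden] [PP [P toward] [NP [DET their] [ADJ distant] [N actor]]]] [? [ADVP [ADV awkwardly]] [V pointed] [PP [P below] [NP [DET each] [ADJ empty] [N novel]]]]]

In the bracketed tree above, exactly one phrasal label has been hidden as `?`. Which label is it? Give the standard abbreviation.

Looking at what the `?` directly dominates — ADVP, V 'pointed', PP — this is a verb phrase (VP).

VP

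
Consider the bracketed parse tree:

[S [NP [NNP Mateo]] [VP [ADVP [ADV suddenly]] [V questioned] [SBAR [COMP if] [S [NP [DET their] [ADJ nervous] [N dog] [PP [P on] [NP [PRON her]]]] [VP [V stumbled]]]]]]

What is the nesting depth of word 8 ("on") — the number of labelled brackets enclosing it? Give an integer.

7

The word sits inside P, which is inside PP, inside NP, inside S, inside SBAR, inside VP, inside S — 7 brackets in all.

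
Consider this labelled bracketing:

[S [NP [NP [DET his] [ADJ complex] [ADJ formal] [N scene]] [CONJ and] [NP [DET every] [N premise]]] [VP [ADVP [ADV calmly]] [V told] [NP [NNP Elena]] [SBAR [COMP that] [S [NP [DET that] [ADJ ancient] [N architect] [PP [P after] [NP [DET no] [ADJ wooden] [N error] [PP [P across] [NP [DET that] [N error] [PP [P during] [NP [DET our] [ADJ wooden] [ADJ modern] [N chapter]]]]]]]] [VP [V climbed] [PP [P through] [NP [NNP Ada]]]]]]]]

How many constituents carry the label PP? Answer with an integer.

4

Scanning left to right, an opening `[PP` appears at word positions 15, 19, 22, 28 — 4 in total.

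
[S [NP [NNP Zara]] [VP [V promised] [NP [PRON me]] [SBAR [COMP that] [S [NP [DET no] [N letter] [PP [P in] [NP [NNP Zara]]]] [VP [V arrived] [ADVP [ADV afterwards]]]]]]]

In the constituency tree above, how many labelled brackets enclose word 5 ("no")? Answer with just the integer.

6

Path from the root down to the word: S → VP → SBAR → S → NP → DET. That is 6 enclosing brackets.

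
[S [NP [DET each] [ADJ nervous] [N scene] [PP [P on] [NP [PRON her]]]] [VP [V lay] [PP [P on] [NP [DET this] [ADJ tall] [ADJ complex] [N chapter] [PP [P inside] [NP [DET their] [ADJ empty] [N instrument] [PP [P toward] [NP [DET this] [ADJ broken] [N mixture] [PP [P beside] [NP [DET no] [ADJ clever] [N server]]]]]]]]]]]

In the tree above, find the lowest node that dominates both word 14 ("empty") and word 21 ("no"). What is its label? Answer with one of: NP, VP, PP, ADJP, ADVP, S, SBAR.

NP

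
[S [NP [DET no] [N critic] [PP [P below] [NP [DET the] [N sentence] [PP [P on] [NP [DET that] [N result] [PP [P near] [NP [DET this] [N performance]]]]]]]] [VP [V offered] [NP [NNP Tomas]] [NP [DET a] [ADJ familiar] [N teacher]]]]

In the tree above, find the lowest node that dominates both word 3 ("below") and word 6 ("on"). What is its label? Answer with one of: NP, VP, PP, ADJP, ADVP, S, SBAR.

PP

Both words fall inside [PP below the sentence on that result near this performance] (words 3–11), and no smaller constituent contains them both. Label: PP.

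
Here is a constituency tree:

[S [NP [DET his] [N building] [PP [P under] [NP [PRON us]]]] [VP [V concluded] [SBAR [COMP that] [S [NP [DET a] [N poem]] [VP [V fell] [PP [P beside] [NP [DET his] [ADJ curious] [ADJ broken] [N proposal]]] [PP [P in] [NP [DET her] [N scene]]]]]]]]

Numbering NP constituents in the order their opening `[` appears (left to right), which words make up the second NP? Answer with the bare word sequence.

us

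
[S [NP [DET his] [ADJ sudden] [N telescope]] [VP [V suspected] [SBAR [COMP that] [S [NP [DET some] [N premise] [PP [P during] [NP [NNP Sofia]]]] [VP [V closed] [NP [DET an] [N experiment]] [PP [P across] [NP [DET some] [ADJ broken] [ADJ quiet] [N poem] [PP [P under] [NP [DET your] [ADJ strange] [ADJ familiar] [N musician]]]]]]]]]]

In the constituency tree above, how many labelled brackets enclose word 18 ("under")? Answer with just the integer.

Counting open brackets not yet closed at "under": [S [VP [SBAR [S [VP [PP [NP [PP [P = 9.

9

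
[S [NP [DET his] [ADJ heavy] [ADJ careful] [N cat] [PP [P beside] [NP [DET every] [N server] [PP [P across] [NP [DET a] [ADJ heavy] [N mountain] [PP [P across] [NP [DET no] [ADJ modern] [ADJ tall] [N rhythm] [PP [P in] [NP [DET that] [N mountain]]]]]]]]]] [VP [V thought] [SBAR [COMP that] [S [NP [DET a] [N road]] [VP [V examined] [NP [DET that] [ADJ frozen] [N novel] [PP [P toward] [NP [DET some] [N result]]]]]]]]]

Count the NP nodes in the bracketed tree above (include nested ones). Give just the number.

Listing each NP by its span: [NP his heavy careful cat beside every server across a heavy mountain across no modern tall rhythm in that mountain]; [NP every server across a heavy mountain across no modern tall rhythm in that mountain]; [NP a heavy mountain across no modern tall rhythm in that mountain]; [NP no modern tall rhythm in that mountain]; [NP that mountain]; [NP a road] … — that makes 8.

8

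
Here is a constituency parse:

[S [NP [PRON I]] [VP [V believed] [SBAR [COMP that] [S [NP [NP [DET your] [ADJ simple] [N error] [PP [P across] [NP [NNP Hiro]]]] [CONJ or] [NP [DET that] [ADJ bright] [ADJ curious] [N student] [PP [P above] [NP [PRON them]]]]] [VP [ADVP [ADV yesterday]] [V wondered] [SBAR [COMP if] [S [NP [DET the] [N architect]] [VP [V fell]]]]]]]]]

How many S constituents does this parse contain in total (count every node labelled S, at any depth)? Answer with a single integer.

3

Scanning left to right, an opening `[S` appears at word positions 1, 4, 19 — 3 in total.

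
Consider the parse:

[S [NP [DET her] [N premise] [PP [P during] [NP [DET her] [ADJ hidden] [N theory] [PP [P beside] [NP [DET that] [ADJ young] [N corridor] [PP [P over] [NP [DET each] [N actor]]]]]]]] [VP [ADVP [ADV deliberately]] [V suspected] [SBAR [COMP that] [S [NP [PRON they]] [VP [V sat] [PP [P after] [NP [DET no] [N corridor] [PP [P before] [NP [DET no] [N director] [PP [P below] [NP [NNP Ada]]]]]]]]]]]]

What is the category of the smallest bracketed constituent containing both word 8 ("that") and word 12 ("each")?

Word 8 lies under S → NP → PP → NP → PP → NP → DET; word 12 lies under S → NP → PP → NP → PP → NP → PP → NP → DET. The lowest shared node is the NP.

NP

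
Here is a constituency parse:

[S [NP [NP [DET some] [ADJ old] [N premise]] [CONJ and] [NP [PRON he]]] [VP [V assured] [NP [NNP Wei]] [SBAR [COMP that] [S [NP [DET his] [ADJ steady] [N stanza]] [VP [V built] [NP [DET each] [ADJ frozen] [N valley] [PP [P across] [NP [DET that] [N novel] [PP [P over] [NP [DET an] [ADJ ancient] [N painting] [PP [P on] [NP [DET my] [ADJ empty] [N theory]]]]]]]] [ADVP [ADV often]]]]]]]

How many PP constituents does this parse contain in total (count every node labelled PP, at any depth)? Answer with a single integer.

3

The PP constituents are: [PP across that novel over an ancient painting on my empty theory]; [PP over an ancient painting on my empty theory]; [PP on my empty theory]. Total: 3.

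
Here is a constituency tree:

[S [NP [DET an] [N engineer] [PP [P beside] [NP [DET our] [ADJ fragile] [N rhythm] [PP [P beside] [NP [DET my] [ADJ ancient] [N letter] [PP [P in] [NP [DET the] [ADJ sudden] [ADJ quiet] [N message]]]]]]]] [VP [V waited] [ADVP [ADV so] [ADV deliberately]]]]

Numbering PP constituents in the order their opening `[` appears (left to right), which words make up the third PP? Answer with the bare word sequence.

in the sudden quiet message

In left-to-right order the PP constituents are "beside our fragile rhythm beside my ancient letter in the sudden quiet message"; "beside my ancient letter in the sudden quiet message"; "in the sudden quiet message". Number 3 is "in the sudden quiet message".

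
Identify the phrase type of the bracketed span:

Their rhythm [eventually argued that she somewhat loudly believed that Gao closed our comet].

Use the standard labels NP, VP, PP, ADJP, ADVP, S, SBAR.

The bracketed span "eventually argued that she somewhat loudly believed that Gao closed our comet" is headed by "argued", making it a verb phrase (VP).

VP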